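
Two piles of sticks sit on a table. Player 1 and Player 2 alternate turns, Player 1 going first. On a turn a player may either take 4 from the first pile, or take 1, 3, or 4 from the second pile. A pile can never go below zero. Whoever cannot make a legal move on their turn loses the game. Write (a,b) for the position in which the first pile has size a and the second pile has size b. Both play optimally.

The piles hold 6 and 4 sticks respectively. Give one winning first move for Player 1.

Move to (6,3).

Compute win/loss labels from the base case upward. A position with no move is L. Any other position is W if it can reach an L in one move, else L.
No move ever increases a pile, so every position that can arise here has a ≤ 6 and b ≤ 4; it is enough to label the cells with 0 ≤ a ≤ 6 and 0 ≤ b ≤ 4.
Every move lowers a or b (never raises either), so fill the grid row by row in increasing a, and left to right within a row: each cell's successors are then already labelled.
      b=0  b=1  b=2  b=3  b=4
a=0:    L    W    L    W    W
a=1:    L    W    L    W    W
a=2:    L    W    L    W    W
a=3:    L    W    L    W    W
a=4:    W    L    W    L    W
a=5:    W    L    W    L    W
a=6:    W    L    W    L    W
Cells with no legal move (terminal, hence L): (0,0), (1,0), (2,0), (3,0).
The remaining L cells, each justified by listing all of its moves:
(0,2): only reaches (0,1)(W), which is W → L
(1,2): only reaches (1,1)(W), which is W → L
(2,2): only reaches (2,1)(W), which is W → L
(3,2): only reaches (3,1)(W), which is W → L
(4,1): only reaches (0,1)(W), (4,0)(W), all W → L
(4,3): only reaches (0,3)(W), (4,2)(W), (4,0)(W), all W → L
(5,1): only reaches (1,1)(W), (5,0)(W), all W → L
(5,3): only reaches (1,3)(W), (5,2)(W), (5,0)(W), all W → L
(6,1): only reaches (2,1)(W), (6,0)(W), all W → L
(6,3): only reaches (2,3)(W), (6,2)(W), (6,0)(W), all W → L
Every other cell has at least one move into one of the L cells above, so it is W.
From (6,4), the L positions reachable in one move are: (6,3), (6,1). Any move reaching one of these is winning.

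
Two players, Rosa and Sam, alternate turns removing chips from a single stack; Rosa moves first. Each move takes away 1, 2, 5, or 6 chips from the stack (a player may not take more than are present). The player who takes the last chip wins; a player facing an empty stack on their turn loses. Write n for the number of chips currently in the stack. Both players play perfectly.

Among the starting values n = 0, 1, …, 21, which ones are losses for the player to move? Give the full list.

Classify positions by backward induction: terminal positions (no move available) are L. From any other position, the mover wins iff some move reaches an L.
n=0: no move → L
n=1: can move to 0, which is L ⇒ W
n=2: can move to 0, which is L ⇒ W
n=3: moves to 2(W), 1(W); every one is W ⇒ L
n=4: can move to 3, which is L ⇒ W
n=5: can move to 3, which is L ⇒ W
n=6: can move to 0, which is L ⇒ W
n=7: moves to 6(W), 5(W), 2(W), 1(W); every one is W ⇒ L
n=8: can move to 7, which is L ⇒ W
n=9: can move to 7, which is L ⇒ W
n=10: moves to 9(W), 8(W), 5(W), 4(W); every one is W ⇒ L
n=11: can move to 10, which is L ⇒ W
n=12: can move to 10, which is L ⇒ W
n=13: can move to 7, which is L ⇒ W
n=14: moves to 13(W), 12(W), 9(W), 8(W); every one is W ⇒ L
n=15: can move to 14, which is L ⇒ W
n=16: can move to 14, which is L ⇒ W
n=17: moves to 16(W), 15(W), 12(W), 11(W); every one is W ⇒ L
n=18: can move to 17, which is L ⇒ W
n=19: can move to 17, which is L ⇒ W
n=20: can move to 14, which is L ⇒ W
n=21: moves to 20(W), 19(W), 16(W), 15(W); every one is W ⇒ L
The losing starting values of n are exactly the entries labelled L in this table (7 of them).

0, 3, 7, 10, 14, 17, 21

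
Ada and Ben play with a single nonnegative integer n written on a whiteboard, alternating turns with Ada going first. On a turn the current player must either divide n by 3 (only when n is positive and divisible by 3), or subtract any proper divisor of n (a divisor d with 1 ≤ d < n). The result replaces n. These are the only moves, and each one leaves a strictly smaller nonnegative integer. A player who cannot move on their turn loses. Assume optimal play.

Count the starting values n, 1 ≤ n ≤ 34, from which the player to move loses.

Label each position W (a win for the player to move) or L (a loss). A position with no legal move is L; any other position is W exactly when some move reaches an L, and L when every move reaches a W.
n=0: no move → L
n=1: no move → L
n=2: W (go to 1, an L position)
n=3: W (go to 1, an L position)
n=4: L (options 2(W), 3(W) are all W)
n=5: W (go to 4, an L position)
n=6: W (go to 4, an L position)
n=7: L (sole option 6(W) is W)
n=8: W (go to 4, an L position)
n=9: L (options 3(W), 6(W), 8(W) are all W)
n=10: W (go to 9, an L position)
n=11: L (sole option 10(W) is W)
n=12: W (go to 4, an L position)
n=13: L (sole option 12(W) is W)
n=14: W (go to 7, an L position)
n=15: L (options 5(W), 10(W), 12(W), 14(W) are all W)
n=16: W (go to 15, an L position)
n=17: L (sole option 16(W) is W)
n=18: W (go to 9, an L position)
n=19: L (sole option 18(W) is W)
n=20: W (go to 15, an L position)
n=21: W (go to 7, an L position)
n=22: W (go to 11, an L position)
n=23: L (sole option 22(W) is W)
n=24: W (go to 23, an L position)
n=25: L (options 20(W), 24(W) are all W)
n=26: W (go to 13, an L position)
n=27: W (go to 9, an L position)
n=28: L (options 14(W), 21(W), 24(W), 26(W), 27(W) are all W)
n=29: W (go to 28, an L position)
n=30: W (go to 15, an L position)
n=31: L (sole option 30(W) is W)
n=32: W (go to 28, an L position)
n=33: W (go to 11, an L position)
n=34: W (go to 17, an L position)
L entries with 1 ≤ n ≤ 34 (n=0 is outside the asked range and is not counted): n = 1, 4, 7, 9, 11, 13, 15, 17, 19, 23, 25, 28, 31; that makes 13.

13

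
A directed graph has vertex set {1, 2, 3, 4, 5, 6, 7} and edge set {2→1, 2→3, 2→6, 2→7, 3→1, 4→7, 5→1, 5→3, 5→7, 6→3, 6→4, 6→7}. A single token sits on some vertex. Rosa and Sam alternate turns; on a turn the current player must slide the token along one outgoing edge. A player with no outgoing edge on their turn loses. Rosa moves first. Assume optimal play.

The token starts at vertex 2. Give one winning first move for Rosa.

Positions with no move are L. A position that does have a move is losing for the player to move precisely when every available move leads to a winning position for the opponent. Fill in the labels:
Every edge goes from a vertex to one that appears earlier in the order 1, 7, 3, 4, 6, 2, 5, so processing vertices in that order labels each vertex after all of its successors.
1: no outgoing edge → L
7: no outgoing edge → L
3: can move to 1, which is L ⇒ W
4: can move to 7, which is L ⇒ W
6: can move to 7, which is L ⇒ W
2: can move to 7, which is L ⇒ W
5: can move to 7, which is L ⇒ W
From 2, the L positions reachable in one move are: 7, 1. Any move reaching one of these is winning.

Move to 7.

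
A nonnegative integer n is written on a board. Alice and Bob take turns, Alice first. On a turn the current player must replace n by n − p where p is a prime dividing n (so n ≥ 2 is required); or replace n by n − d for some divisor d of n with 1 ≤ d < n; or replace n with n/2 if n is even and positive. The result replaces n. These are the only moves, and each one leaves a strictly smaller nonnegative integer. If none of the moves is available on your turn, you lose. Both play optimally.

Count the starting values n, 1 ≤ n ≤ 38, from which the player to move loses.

Compute win/loss labels from the base case upward. A position with no move is L. Any other position is W if it can reach an L in one move, else L.
n=0: no move → L
n=1: no move → L
n=2: W (go to 0, an L position)
n=3: W (go to 0, an L position)
n=4: L (options 2(W), 3(W) are all W)
n=5: W (go to 0, an L position)
n=6: W (go to 4, an L position)
n=7: W (go to 0, an L position)
n=8: W (go to 4, an L position)
n=9: L (options 6(W), 8(W) are all W)
n=10: W (go to 9, an L position)
n=11: W (go to 0, an L position)
n=12: W (go to 9, an L position)
n=13: W (go to 0, an L position)
n=14: L (options 7(W), 12(W), 13(W) are all W)
n=15: W (go to 14, an L position)
n=16: W (go to 14, an L position)
n=17: W (go to 0, an L position)
n=18: W (go to 9, an L position)
n=19: W (go to 0, an L position)
n=20: L (options 10(W), 15(W), 16(W), 18(W), 19(W) are all W)
n=21: W (go to 14, an L position)
n=22: W (go to 20, an L position)
n=23: W (go to 0, an L position)
n=24: W (go to 20, an L position)
n=25: W (go to 20, an L position)
n=26: L (options 13(W), 24(W), 25(W) are all W)
n=27: W (go to 26, an L position)
n=28: W (go to 14, an L position)
n=29: W (go to 0, an L position)
n=30: W (go to 20, an L position)
n=31: W (go to 0, an L position)
n=32: L (options 16(W), 24(W), 28(W), 30(W), 31(W) are all W)
n=33: W (go to 32, an L position)
n=34: W (go to 32, an L position)
n=35: L (options 28(W), 30(W), 34(W) are all W)
n=36: W (go to 32, an L position)
n=37: W (go to 0, an L position)
n=38: L (options 19(W), 36(W), 37(W) are all W)
L entries with 1 ≤ n ≤ 38 (n=0 is outside the asked range and is not counted): n = 1, 4, 9, 14, 20, 26, 32, 35, 38; that makes 9.

9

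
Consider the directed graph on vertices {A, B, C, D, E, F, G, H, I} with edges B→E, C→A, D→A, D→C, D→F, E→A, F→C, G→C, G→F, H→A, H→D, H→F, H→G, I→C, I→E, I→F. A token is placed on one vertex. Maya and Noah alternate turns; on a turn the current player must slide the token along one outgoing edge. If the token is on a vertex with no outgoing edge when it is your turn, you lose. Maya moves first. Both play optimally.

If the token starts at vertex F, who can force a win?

Work bottom-up. With no move the player to move loses. Otherwise the position is W if at least one move leads to an L position for the opponent, and L if every move leads to a W.
Every edge goes from a vertex to one that appears earlier in the order A, C, F, G, D, E, H, I, B, so processing vertices in that order labels each vertex after all of its successors.
A: no outgoing edge → L
C: reaches L-position A → W
F: only reaches C(W), which is W → L
G: reaches L-position F → W
D: reaches L-position F → W
E: reaches L-position A → W
H: reaches L-position F → W
I: reaches L-position F → W
B: only reaches E(W), which is W → L
Every move from F reaches a W position, so the mover loses.

Noah wins.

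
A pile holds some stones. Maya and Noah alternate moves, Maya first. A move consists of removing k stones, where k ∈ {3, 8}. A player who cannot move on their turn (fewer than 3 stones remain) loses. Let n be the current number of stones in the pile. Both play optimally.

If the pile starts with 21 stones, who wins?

Use the standard recursion: the mover loses at a terminal position; elsewhere, the mover wins exactly when some move hands the opponent an L position.
n=0: no move → L
n=1: no move → L
n=2: no move → L
n=3: W (go to 0, an L position)
n=4: W (go to 1, an L position)
n=5: W (go to 2, an L position)
n=6: L (sole option 3(W) is W)
n=7: L (sole option 4(W) is W)
n=8: W (go to 0, an L position)
n=9: W (go to 6, an L position)
n=10: W (go to 7, an L position)
n=11: L (options 8(W), 3(W) are all W)
n=12: L (options 9(W), 4(W) are all W)
n=13: L (options 10(W), 5(W) are all W)
n=14: W (go to 11, an L position)
n=15: W (go to 12, an L position)
n=16: W (go to 13, an L position)
n=17: L (options 14(W), 9(W) are all W)
n=18: L (options 15(W), 10(W) are all W)
n=19: W (go to 11, an L position)
n=20: W (go to 17, an L position)
n=21: W (go to 18, an L position)
From 21 Maya can remove 3, leaving 18, reaching an L position.

Maya wins.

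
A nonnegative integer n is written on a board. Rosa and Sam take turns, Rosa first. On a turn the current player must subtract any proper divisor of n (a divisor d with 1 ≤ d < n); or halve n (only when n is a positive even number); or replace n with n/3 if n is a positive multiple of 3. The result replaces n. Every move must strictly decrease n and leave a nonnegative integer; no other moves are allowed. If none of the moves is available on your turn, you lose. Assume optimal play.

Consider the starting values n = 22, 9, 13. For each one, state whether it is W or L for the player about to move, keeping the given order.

Compute win/loss labels from the base case upward. A position with no move is L. Any other position is W if it can reach an L in one move, else L.
n=0: no move → L
n=1: no move → L
n=2: W (go to 1, an L position)
n=3: W (go to 1, an L position)
n=4: L (options 2(W), 3(W) are all W)
n=5: W (go to 4, an L position)
n=6: W (go to 4, an L position)
n=7: L (sole option 6(W) is W)
n=8: W (go to 4, an L position)
n=9: L (options 3(W), 6(W), 8(W) are all W)
n=10: W (go to 9, an L position)
n=11: L (sole option 10(W) is W)
n=12: W (go to 4, an L position)
n=13: L (sole option 12(W) is W)
n=14: W (go to 7, an L position)
n=15: L (options 5(W), 10(W), 12(W), 14(W) are all W)
n=16: W (go to 15, an L position)
n=17: L (sole option 16(W) is W)
n=18: W (go to 9, an L position)
n=19: L (sole option 18(W) is W)
n=20: W (go to 15, an L position)
n=21: W (go to 7, an L position)
n=22: W (go to 11, an L position)

22: W, 9: L, 13: L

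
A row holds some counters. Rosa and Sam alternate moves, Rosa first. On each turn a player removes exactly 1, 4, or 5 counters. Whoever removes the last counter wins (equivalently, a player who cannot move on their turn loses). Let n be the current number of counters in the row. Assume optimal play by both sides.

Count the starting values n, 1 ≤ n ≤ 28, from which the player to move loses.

Use the standard recursion: the mover loses at a terminal position; elsewhere, the mover wins exactly when some move hands the opponent an L position.
n=0: no move → L
n=1: reaches L-position 0 → W
n=2: only reaches 1(W), which is W → L
n=3: reaches L-position 2 → W
n=4: reaches L-position 0 → W
n=5: reaches L-position 0 → W
n=6: reaches L-position 2 → W
n=7: reaches L-position 2 → W
n=8: only reaches 7(W), 4(W), 3(W), all W → L
n=9: reaches L-position 8 → W
n=10: only reaches 9(W), 6(W), 5(W), all W → L
n=11: reaches L-position 10 → W
n=12: reaches L-position 8 → W
n=13: reaches L-position 8 → W
n=14: reaches L-position 10 → W
n=15: reaches L-position 10 → W
n=16: only reaches 15(W), 12(W), 11(W), all W → L
n=17: reaches L-position 16 → W
n=18: only reaches 17(W), 14(W), 13(W), all W → L
n=19: reaches L-position 18 → W
n=20: reaches L-position 16 → W
n=21: reaches L-position 16 → W
n=22: reaches L-position 18 → W
n=23: reaches L-position 18 → W
n=24: only reaches 23(W), 20(W), 19(W), all W → L
n=25: reaches L-position 24 → W
n=26: only reaches 25(W), 22(W), 21(W), all W → L
n=27: reaches L-position 26 → W
n=28: reaches L-position 24 → W
L entries with 1 ≤ n ≤ 28 (n=0 is outside the asked range and is not counted): n = 2, 8, 10, 16, 18, 24, 26; that makes 7.

7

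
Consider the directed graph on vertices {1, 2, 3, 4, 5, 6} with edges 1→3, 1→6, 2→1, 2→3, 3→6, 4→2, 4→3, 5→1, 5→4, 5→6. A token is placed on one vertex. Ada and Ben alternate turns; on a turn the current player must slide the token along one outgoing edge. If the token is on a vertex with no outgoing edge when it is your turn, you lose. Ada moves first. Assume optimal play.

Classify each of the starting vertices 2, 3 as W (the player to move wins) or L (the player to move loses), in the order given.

2: L, 3: W

Use the standard recursion: the mover loses at a terminal position; elsewhere, the mover wins exactly when some move hands the opponent an L position.
Every edge goes from a vertex to one that appears earlier in the order 6, 3, 1, 2, 4, 5, so processing vertices in that order labels each vertex after all of its successors.
6: no outgoing edge → L
3: reaches L-position 6 → W
1: reaches L-position 6 → W
2: only reaches 1(W), 3(W), all W → L
4: reaches L-position 2 → W
5: reaches L-position 6 → W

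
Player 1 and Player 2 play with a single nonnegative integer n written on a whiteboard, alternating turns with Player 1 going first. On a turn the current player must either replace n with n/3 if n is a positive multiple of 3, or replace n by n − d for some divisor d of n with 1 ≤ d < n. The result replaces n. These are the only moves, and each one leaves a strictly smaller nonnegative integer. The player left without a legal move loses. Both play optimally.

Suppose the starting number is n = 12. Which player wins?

Player 1 wins.

Classify positions by backward induction: terminal positions (no move available) are L. From any other position, the mover wins iff some move reaches an L.
n=0: no move → L
n=1: no move → L
n=2: W (go to 1, an L position)
n=3: W (go to 1, an L position)
n=4: L (options 2(W), 3(W) are all W)
n=5: W (go to 4, an L position)
n=6: W (go to 4, an L position)
n=7: L (sole option 6(W) is W)
n=8: W (go to 4, an L position)
n=9: L (options 3(W), 6(W), 8(W) are all W)
n=10: W (go to 9, an L position)
n=11: L (sole option 10(W) is W)
n=12: W (go to 4, an L position)
The starting position 12 is W: Player 1 should move to 4, handing over an L position.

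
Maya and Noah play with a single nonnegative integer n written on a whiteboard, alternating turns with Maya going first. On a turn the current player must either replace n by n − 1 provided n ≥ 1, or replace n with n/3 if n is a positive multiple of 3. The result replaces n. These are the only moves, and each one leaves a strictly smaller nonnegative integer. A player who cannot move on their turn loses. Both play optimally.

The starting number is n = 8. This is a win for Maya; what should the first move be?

Compute win/loss labels from the base case upward. A position with no move is L. Any other position is W if it can reach an L in one move, else L.
n=0: no move → L
n=1: reaches L-position 0 → W
n=2: only reaches 1(W), which is W → L
n=3: reaches L-position 2 → W
n=4: only reaches 3(W), which is W → L
n=5: reaches L-position 4 → W
n=6: reaches L-position 2 → W
n=7: only reaches 6(W), which is W → L
n=8: reaches L-position 7 → W
From 8, the L positions reachable in one move are: 7.

Move to 7.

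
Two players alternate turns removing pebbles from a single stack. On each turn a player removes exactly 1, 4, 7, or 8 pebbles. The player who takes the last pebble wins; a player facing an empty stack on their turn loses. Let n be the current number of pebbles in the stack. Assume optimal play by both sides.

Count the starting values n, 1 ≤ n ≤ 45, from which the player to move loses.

11

Positions with no move are L. A position that does have a move is losing for the player to move precisely when every available move leads to a winning position for the opponent. Fill in the labels:
n=0: no move → L
n=1: reaches L-position 0 → W
n=2: only reaches 1(W), which is W → L
n=3: reaches L-position 2 → W
n=4: reaches L-position 0 → W
n=5: only reaches 4(W), 1(W), all W → L
n=6: reaches L-position 5 → W
n=7: reaches L-position 0 → W
n=8: reaches L-position 0 → W
n=9: reaches L-position 5 → W
n=10: reaches L-position 2 → W
n=11: only reaches 10(W), 7(W), 4(W), 3(W), all W → L
n=12: reaches L-position 11 → W
n=13: reaches L-position 5 → W
n=14: only reaches 13(W), 10(W), 7(W), 6(W), all W → L
n=15: reaches L-position 14 → W
n=16: only reaches 15(W), 12(W), 9(W), 8(W), all W → L
n=17: reaches L-position 16 → W
n=18: reaches L-position 14 → W
n=19: reaches L-position 11 → W
n=20: reaches L-position 16 → W
n=21: reaches L-position 14 → W
n=22: reaches L-position 14 → W
n=23: reaches L-position 16 → W
n=24: reaches L-position 16 → W
n=25: only reaches 24(W), 21(W), 18(W), 17(W), all W → L
n=26: reaches L-position 25 → W
n=27: only reaches 26(W), 23(W), 20(W), 19(W), all W → L
n=28: reaches L-position 27 → W
n=29: reaches L-position 25 → W
n=30: only reaches 29(W), 26(W), 23(W), 22(W), all W → L
n=31: reaches L-position 30 → W
n=32: reaches L-position 25 → W
n=33: reaches L-position 25 → W
n=34: reaches L-position 30 → W
n=35: reaches L-position 27 → W
n=36: only reaches 35(W), 32(W), 29(W), 28(W), all W → L
n=37: reaches L-position 36 → W
n=38: reaches L-position 30 → W
n=39: only reaches 38(W), 35(W), 32(W), 31(W), all W → L
n=40: reaches L-position 39 → W
n=41: only reaches 40(W), 37(W), 34(W), 33(W), all W → L
n=42: reaches L-position 41 → W
n=43: reaches L-position 39 → W
n=44: reaches L-position 36 → W
n=45: reaches L-position 41 → W
L entries with 1 ≤ n ≤ 45 (n=0 is outside the asked range and is not counted): n = 2, 5, 11, 14, 16, 25, 27, 30, 36, 39, 41; that makes 11.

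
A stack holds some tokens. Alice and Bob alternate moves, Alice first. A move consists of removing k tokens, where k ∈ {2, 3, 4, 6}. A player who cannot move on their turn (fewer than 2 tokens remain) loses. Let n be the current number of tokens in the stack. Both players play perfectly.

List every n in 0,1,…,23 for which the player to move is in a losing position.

0, 1, 8, 9, 16, 17

Build the W/L table. Terminal = L. A non-terminal position is W if it has a move to some L; otherwise it is L.
n=0: no move → L
n=1: no move → L
n=2: W (go to 0, an L position)
n=3: W (go to 1, an L position)
n=4: W (go to 1, an L position)
n=5: W (go to 1, an L position)
n=6: W (go to 0, an L position)
n=7: W (go to 1, an L position)
n=8: L (options 6(W), 5(W), 4(W), 2(W) are all W)
n=9: L (options 7(W), 6(W), 5(W), 3(W) are all W)
n=10: W (go to 8, an L position)
n=11: W (go to 9, an L position)
n=12: W (go to 9, an L position)
n=13: W (go to 9, an L position)
n=14: W (go to 8, an L position)
n=15: W (go to 9, an L position)
n=16: L (options 14(W), 13(W), 12(W), 10(W) are all W)
n=17: L (options 15(W), 14(W), 13(W), 11(W) are all W)
n=18: W (go to 16, an L position)
n=19: W (go to 17, an L position)
n=20: W (go to 17, an L position)
n=21: W (go to 17, an L position)
n=22: W (go to 16, an L position)
n=23: W (go to 17, an L position)
Reading off the rows marked L gives the requested list; there are 6 such values of n.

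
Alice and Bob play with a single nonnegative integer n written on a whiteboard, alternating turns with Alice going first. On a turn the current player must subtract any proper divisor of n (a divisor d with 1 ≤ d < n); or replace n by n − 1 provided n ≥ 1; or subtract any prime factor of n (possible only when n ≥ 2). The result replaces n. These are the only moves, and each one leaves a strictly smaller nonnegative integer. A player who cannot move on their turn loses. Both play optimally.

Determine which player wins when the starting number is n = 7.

Use the standard recursion: the mover loses at a terminal position; elsewhere, the mover wins exactly when some move hands the opponent an L position.
n=0: no move → L
n=1: reaches L-position 0 → W
n=2: reaches L-position 0 → W
n=3: reaches L-position 0 → W
n=4: only reaches 2(W), 3(W), all W → L
n=5: reaches L-position 0 → W
n=6: reaches L-position 4 → W
n=7: reaches L-position 0 → W
From 7 Alice can move to 0, reaching an L position.

Alice wins.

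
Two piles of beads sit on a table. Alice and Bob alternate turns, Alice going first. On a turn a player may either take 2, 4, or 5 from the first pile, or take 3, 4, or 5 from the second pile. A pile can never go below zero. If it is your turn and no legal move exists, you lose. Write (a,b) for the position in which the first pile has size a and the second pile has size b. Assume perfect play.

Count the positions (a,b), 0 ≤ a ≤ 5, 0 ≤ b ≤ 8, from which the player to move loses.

18

Use the standard recursion: the mover loses at a terminal position; elsewhere, the mover wins exactly when some move hands the opponent an L position.
Every move lowers a or b (never raises either), so fill the grid row by row in increasing a, and left to right within a row: each cell's successors are then already labelled.
      b=0  b=1  b=2  b=3  b=4  b=5  b=6  b=7  b=8
a=0:    L    L    L    W    W    W    W    W    L
a=1:    L    L    L    W    W    W    W    W    L
a=2:    W    W    W    L    L    L    W    W    W
a=3:    W    W    W    L    L    L    W    W    W
a=4:    W    W    W    W    W    W    L    L    W
a=5:    W    W    W    W    W    W    L    L    W
Cells with no legal move (terminal, hence L): (0,0), (0,1), (0,2), (1,0), (1,1), (1,2).
The remaining L cells, each justified by listing all of its moves:
(0,8): L (options (0,5)(W), (0,4)(W), (0,3)(W) are all W)
(1,8): L (options (1,5)(W), (1,4)(W), (1,3)(W) are all W)
(2,3): L (options (0,3)(W), (2,0)(W) are all W)
(2,4): L (options (0,4)(W), (2,1)(W), (2,0)(W) are all W)
(2,5): L (options (0,5)(W), (2,2)(W), (2,1)(W), (2,0)(W) are all W)
(3,3): L (options (1,3)(W), (3,0)(W) are all W)
(3,4): L (options (1,4)(W), (3,1)(W), (3,0)(W) are all W)
(3,5): L (options (1,5)(W), (3,2)(W), (3,1)(W), (3,0)(W) are all W)
(4,6): L (options (2,6)(W), (0,6)(W), (4,3)(W), (4,2)(W), (4,1)(W) are all W)
(4,7): L (options (2,7)(W), (0,7)(W), (4,4)(W), (4,3)(W), (4,2)(W) are all W)
(5,6): L (options (3,6)(W), (1,6)(W), (0,6)(W), (5,3)(W), (5,2)(W), (5,1)(W) are all W)
(5,7): L (options (3,7)(W), (1,7)(W), (0,7)(W), (5,4)(W), (5,3)(W), (5,2)(W) are all W)
Every other cell has at least one move into one of the L cells above, so it is W.
L cells per row: a=0: 4, a=1: 4, a=2: 3, a=3: 3, a=4: 2, a=5: 2; total 18.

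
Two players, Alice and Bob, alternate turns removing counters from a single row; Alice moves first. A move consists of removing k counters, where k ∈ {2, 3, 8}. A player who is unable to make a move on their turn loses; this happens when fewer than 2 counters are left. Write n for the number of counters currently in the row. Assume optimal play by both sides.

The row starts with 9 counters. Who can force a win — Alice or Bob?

Alice wins.

Work bottom-up. With no move the player to move loses. Otherwise the position is W if at least one move leads to an L position for the opponent, and L if every move leads to a W.
n=0: no move → L
n=1: no move → L
n=2: can move to 0, which is L ⇒ W
n=3: can move to 1, which is L ⇒ W
n=4: can move to 1, which is L ⇒ W
n=5: moves to 3(W), 2(W); every one is W ⇒ L
n=6: moves to 4(W), 3(W); every one is W ⇒ L
n=7: can move to 5, which is L ⇒ W
n=8: can move to 6, which is L ⇒ W
n=9: can move to 6, which is L ⇒ W
The starting position 9 is W: Alice should remove 3, leaving 6, handing over an L position.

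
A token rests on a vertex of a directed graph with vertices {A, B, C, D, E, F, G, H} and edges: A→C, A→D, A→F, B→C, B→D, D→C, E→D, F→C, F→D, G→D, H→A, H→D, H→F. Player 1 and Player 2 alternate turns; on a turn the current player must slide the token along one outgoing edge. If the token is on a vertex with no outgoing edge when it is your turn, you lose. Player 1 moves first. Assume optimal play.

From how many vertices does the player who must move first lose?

4

Positions with no move are L. A position that does have a move is losing for the player to move precisely when every available move leads to a winning position for the opponent. Fill in the labels:
Every edge goes from a vertex to one that appears earlier in the order C, D, F, A, B, H, E, G, so processing vertices in that order labels each vertex after all of its successors.
C: no outgoing edge → L
D: →C(L), so W
F: →C(L), so W
A: →C(L), so W
B: →C(L), so W
H: →A(W), F(W), D(W) — all W, so L
E: →D(W) only, which is W, so L
G: →D(W) only, which is W, so L
The L vertices are C, E, G, H; that is 4 in all.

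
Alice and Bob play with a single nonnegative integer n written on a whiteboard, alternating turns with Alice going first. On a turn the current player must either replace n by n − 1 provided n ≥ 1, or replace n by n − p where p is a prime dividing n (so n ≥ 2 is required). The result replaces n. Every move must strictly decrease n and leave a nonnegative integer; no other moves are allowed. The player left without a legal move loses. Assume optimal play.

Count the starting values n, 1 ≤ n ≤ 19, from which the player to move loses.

4

Compute win/loss labels from the base case upward. A position with no move is L. Any other position is W if it can reach an L in one move, else L.
n=0: no move → L
n=1: can move to 0, which is L ⇒ W
n=2: can move to 0, which is L ⇒ W
n=3: can move to 0, which is L ⇒ W
n=4: moves to 2(W), 3(W); every one is W ⇒ L
n=5: can move to 0, which is L ⇒ W
n=6: can move to 4, which is L ⇒ W
n=7: can move to 0, which is L ⇒ W
n=8: moves to 6(W), 7(W); every one is W ⇒ L
n=9: can move to 8, which is L ⇒ W
n=10: can move to 8, which is L ⇒ W
n=11: can move to 0, which is L ⇒ W
n=12: moves to 9(W), 10(W), 11(W); every one is W ⇒ L
n=13: can move to 0, which is L ⇒ W
n=14: can move to 12, which is L ⇒ W
n=15: can move to 12, which is L ⇒ W
n=16: moves to 14(W), 15(W); every one is W ⇒ L
n=17: can move to 0, which is L ⇒ W
n=18: can move to 16, which is L ⇒ W
n=19: can move to 0, which is L ⇒ W
L entries with 1 ≤ n ≤ 19 (n=0 is outside the asked range and is not counted): n = 4, 8, 12, 16; that makes 4.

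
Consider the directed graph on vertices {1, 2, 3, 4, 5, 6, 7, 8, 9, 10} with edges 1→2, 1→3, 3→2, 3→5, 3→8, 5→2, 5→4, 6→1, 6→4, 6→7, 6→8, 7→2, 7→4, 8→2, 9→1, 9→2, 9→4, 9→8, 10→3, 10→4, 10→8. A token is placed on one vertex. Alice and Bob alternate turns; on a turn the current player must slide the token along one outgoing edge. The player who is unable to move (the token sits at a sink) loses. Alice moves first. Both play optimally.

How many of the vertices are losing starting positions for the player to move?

Classify positions by backward induction: terminal positions (no move available) are L. From any other position, the mover wins iff some move reaches an L.
Every edge goes from a vertex to one that appears earlier in the order 4, 2, 8, 5, 3, 10, 1, 7, 9, 6, so processing vertices in that order labels each vertex after all of its successors.
4: no outgoing edge → L
2: no outgoing edge → L
8: reaches L-position 2 → W
5: reaches L-position 2 → W
3: reaches L-position 2 → W
10: reaches L-position 4 → W
1: reaches L-position 2 → W
7: reaches L-position 2 → W
9: reaches L-position 2 → W
6: reaches L-position 4 → W
The L vertices are 2, 4; that is 2 in all.

2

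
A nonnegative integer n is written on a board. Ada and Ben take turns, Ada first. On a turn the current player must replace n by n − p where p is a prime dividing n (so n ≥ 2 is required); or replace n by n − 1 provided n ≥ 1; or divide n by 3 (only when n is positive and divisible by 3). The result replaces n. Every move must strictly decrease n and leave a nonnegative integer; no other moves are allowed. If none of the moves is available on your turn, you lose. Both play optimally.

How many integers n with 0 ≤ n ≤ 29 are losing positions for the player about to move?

Label each position W (a win for the player to move) or L (a loss). A position with no legal move is L; any other position is W exactly when some move reaches an L, and L when every move reaches a W.
n=0: no move → L
n=1: W (go to 0, an L position)
n=2: W (go to 0, an L position)
n=3: W (go to 0, an L position)
n=4: L (options 2(W), 3(W) are all W)
n=5: W (go to 0, an L position)
n=6: W (go to 4, an L position)
n=7: W (go to 0, an L position)
n=8: L (options 6(W), 7(W) are all W)
n=9: W (go to 8, an L position)
n=10: W (go to 8, an L position)
n=11: W (go to 0, an L position)
n=12: W (go to 4, an L position)
n=13: W (go to 0, an L position)
n=14: L (options 7(W), 12(W), 13(W) are all W)
n=15: W (go to 14, an L position)
n=16: W (go to 14, an L position)
n=17: W (go to 0, an L position)
n=18: L (options 6(W), 15(W), 16(W), 17(W) are all W)
n=19: W (go to 0, an L position)
n=20: W (go to 18, an L position)
n=21: W (go to 14, an L position)
n=22: L (options 11(W), 20(W), 21(W) are all W)
n=23: W (go to 0, an L position)
n=24: W (go to 8, an L position)
n=25: L (options 20(W), 24(W) are all W)
n=26: W (go to 25, an L position)
n=27: L (options 9(W), 24(W), 26(W) are all W)
n=28: W (go to 27, an L position)
n=29: W (go to 0, an L position)
L entries with 0 ≤ n ≤ 29: n = 0, 4, 8, 14, 18, 22, 25, 27; that makes 8.

8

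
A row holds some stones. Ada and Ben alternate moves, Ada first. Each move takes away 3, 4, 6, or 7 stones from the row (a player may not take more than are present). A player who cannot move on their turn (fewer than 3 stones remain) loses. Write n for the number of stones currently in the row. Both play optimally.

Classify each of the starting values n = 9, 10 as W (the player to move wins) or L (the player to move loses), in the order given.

Classify positions by backward induction: terminal positions (no move available) are L. From any other position, the mover wins iff some move reaches an L.
n=0: no move → L
n=1: no move → L
n=2: no move → L
n=3: W (go to 0, an L position)
n=4: W (go to 1, an L position)
n=5: W (go to 2, an L position)
n=6: W (go to 2, an L position)
n=7: W (go to 1, an L position)
n=8: W (go to 2, an L position)
n=9: W (go to 2, an L position)
n=10: L (options 7(W), 6(W), 4(W), 3(W) are all W)

9: W, 10: L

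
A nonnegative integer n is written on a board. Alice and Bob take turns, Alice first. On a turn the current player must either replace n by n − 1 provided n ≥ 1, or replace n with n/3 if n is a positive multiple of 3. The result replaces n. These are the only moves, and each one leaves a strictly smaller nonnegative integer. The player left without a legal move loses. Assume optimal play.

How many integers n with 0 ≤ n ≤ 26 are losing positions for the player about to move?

13

Build the W/L table. Terminal = L. A non-terminal position is W if it has a move to some L; otherwise it is L.
n=0: no move → L
n=1: can move to 0, which is L ⇒ W
n=2: the only move is to 1(W), a W ⇒ L
n=3: can move to 2, which is L ⇒ W
n=4: the only move is to 3(W), a W ⇒ L
n=5: can move to 4, which is L ⇒ W
n=6: can move to 2, which is L ⇒ W
n=7: the only move is to 6(W), a W ⇒ L
n=8: can move to 7, which is L ⇒ W
n=9: moves to 3(W), 8(W); every one is W ⇒ L
n=10: can move to 9, which is L ⇒ W
n=11: the only move is to 10(W), a W ⇒ L
n=12: can move to 4, which is L ⇒ W
n=13: the only move is to 12(W), a W ⇒ L
n=14: can move to 13, which is L ⇒ W
n=15: moves to 5(W), 14(W); every one is W ⇒ L
n=16: can move to 15, which is L ⇒ W
n=17: the only move is to 16(W), a W ⇒ L
n=18: can move to 17, which is L ⇒ W
n=19: the only move is to 18(W), a W ⇒ L
n=20: can move to 19, which is L ⇒ W
n=21: can move to 7, which is L ⇒ W
n=22: the only move is to 21(W), a W ⇒ L
n=23: can move to 22, which is L ⇒ W
n=24: moves to 8(W), 23(W); every one is W ⇒ L
n=25: can move to 24, which is L ⇒ W
n=26: the only move is to 25(W), a W ⇒ L
L entries with 0 ≤ n ≤ 26: n = 0, 2, 4, 7, 9, 11, 13, 15, 17, 19, 22, 24, 26; that makes 13.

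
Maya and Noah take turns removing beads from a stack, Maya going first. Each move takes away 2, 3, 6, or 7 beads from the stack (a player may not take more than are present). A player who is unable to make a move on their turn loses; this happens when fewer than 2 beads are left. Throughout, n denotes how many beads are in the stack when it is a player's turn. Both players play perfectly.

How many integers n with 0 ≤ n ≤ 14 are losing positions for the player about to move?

6

Build the W/L table. Terminal = L. A non-terminal position is W if it has a move to some L; otherwise it is L.
n=0: no move → L
n=1: no move → L
n=2: W (go to 0, an L position)
n=3: W (go to 1, an L position)
n=4: W (go to 1, an L position)
n=5: L (options 3(W), 2(W) are all W)
n=6: W (go to 0, an L position)
n=7: W (go to 5, an L position)
n=8: W (go to 5, an L position)
n=9: L (options 7(W), 6(W), 3(W), 2(W) are all W)
n=10: L (options 8(W), 7(W), 4(W), 3(W) are all W)
n=11: W (go to 9, an L position)
n=12: W (go to 10, an L position)
n=13: W (go to 10, an L position)
n=14: L (options 12(W), 11(W), 8(W), 7(W) are all W)
L entries with 0 ≤ n ≤ 14: n = 0, 1, 5, 9, 10, 14; that makes 6.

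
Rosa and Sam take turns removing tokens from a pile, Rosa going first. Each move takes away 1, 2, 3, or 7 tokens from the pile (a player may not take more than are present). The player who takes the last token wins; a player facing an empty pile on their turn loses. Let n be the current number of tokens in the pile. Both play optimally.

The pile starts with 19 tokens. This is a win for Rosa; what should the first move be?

Compute win/loss labels from the base case upward. A position with no move is L. Any other position is W if it can reach an L in one move, else L.
n=0: no move → L
n=1: W (go to 0, an L position)
n=2: W (go to 0, an L position)
n=3: W (go to 0, an L position)
n=4: L (options 3(W), 2(W), 1(W) are all W)
n=5: W (go to 4, an L position)
n=6: W (go to 4, an L position)
n=7: W (go to 4, an L position)
n=8: L (options 7(W), 6(W), 5(W), 1(W) are all W)
n=9: W (go to 8, an L position)
n=10: W (go to 8, an L position)
n=11: W (go to 8, an L position)
n=12: L (options 11(W), 10(W), 9(W), 5(W) are all W)
n=13: W (go to 12, an L position)
n=14: W (go to 12, an L position)
n=15: W (go to 12, an L position)
n=16: L (options 15(W), 14(W), 13(W), 9(W) are all W)
n=17: W (go to 16, an L position)
n=18: W (go to 16, an L position)
n=19: W (go to 16, an L position)
From 19, the L positions reachable in one move are: 16, 12. Any move reaching one of these is winning.

Remove 3, leaving 16.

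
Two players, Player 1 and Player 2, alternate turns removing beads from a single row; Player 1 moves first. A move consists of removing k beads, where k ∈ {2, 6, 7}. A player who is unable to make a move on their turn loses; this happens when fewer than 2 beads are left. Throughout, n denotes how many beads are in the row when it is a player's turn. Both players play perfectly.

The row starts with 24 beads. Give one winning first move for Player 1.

Compute win/loss labels from the base case upward. A position with no move is L. Any other position is W if it can reach an L in one move, else L.
n=0: no move → L
n=1: no move → L
n=2: →0(L), so W
n=3: →1(L), so W
n=4: →2(W) only, which is W, so L
n=5: →3(W) only, which is W, so L
n=6: →4(L), so W
n=7: →5(L), so W
n=8: →1(L), so W
n=9: →7(W), 3(W), 2(W) — all W, so L
n=10: →4(L), so W
n=11: →9(L), so W
n=12: →5(L), so W
n=13: →11(W), 7(W), 6(W) — all W, so L
n=14: →12(W), 8(W), 7(W) — all W, so L
n=15: →13(L), so W
n=16: →14(L), so W
n=17: →15(W), 11(W), 10(W) — all W, so L
n=18: →16(W), 12(W), 11(W) — all W, so L
n=19: →17(L), so W
n=20: →18(L), so W
n=21: →14(L), so W
n=22: →20(W), 16(W), 15(W) — all W, so L
n=23: →17(L), so W
n=24: →22(L), so W
From 24, the L positions reachable in one move are: 22, 18, 17. Any move reaching one of these is winning.

Remove 2, leaving 22.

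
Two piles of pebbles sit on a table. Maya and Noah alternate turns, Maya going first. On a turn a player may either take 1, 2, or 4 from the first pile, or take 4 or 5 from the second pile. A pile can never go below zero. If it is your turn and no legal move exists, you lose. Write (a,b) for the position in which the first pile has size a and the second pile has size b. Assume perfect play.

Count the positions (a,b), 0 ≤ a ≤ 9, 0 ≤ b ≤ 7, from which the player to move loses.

28

Compute win/loss labels from the base case upward. A position with no move is L. Any other position is W if it can reach an L in one move, else L.
Every move lowers a or b (never raises either), so fill the grid row by row in increasing a, and left to right within a row: each cell's successors are then already labelled.
      b=0  b=1  b=2  b=3  b=4  b=5  b=6  b=7
a=0:    L    L    L    L    W    W    W    W
a=1:    W    W    W    W    L    L    L    L
a=2:    W    W    W    W    W    W    W    W
a=3:    L    L    L    L    W    W    W    W
a=4:    W    W    W    W    L    L    L    L
a=5:    W    W    W    W    W    W    W    W
a=6:    L    L    L    L    W    W    W    W
a=7:    W    W    W    W    L    L    L    L
a=8:    W    W    W    W    W    W    W    W
a=9:    L    L    L    L    W    W    W    W
Cells with no legal move (terminal, hence L): (0,0), (0,1), (0,2), (0,3).
The remaining L cells, each justified by listing all of its moves:
(1,4): only reaches (0,4)(W), (1,0)(W), all W → L
(1,5): only reaches (0,5)(W), (1,1)(W), (1,0)(W), all W → L
(1,6): only reaches (0,6)(W), (1,2)(W), (1,1)(W), all W → L
(1,7): only reaches (0,7)(W), (1,3)(W), (1,2)(W), all W → L
(3,0): only reaches (2,0)(W), (1,0)(W), all W → L
(3,1): only reaches (2,1)(W), (1,1)(W), all W → L
(3,2): only reaches (2,2)(W), (1,2)(W), all W → L
(3,3): only reaches (2,3)(W), (1,3)(W), all W → L
(4,4): only reaches (3,4)(W), (2,4)(W), (0,4)(W), (4,0)(W), all W → L
(4,5): only reaches (3,5)(W), (2,5)(W), (0,5)(W), (4,1)(W), (4,0)(W), all W → L
(4,6): only reaches (3,6)(W), (2,6)(W), (0,6)(W), (4,2)(W), (4,1)(W), all W → L
(4,7): only reaches (3,7)(W), (2,7)(W), (0,7)(W), (4,3)(W), (4,2)(W), all W → L
(6,0): only reaches (5,0)(W), (4,0)(W), (2,0)(W), all W → L
(6,1): only reaches (5,1)(W), (4,1)(W), (2,1)(W), all W → L
(6,2): only reaches (5,2)(W), (4,2)(W), (2,2)(W), all W → L
(6,3): only reaches (5,3)(W), (4,3)(W), (2,3)(W), all W → L
(7,4): only reaches (6,4)(W), (5,4)(W), (3,4)(W), (7,0)(W), all W → L
(7,5): only reaches (6,5)(W), (5,5)(W), (3,5)(W), (7,1)(W), (7,0)(W), all W → L
(7,6): only reaches (6,6)(W), (5,6)(W), (3,6)(W), (7,2)(W), (7,1)(W), all W → L
(7,7): only reaches (6,7)(W), (5,7)(W), (3,7)(W), (7,3)(W), (7,2)(W), all W → L
(9,0): only reaches (8,0)(W), (7,0)(W), (5,0)(W), all W → L
(9,1): only reaches (8,1)(W), (7,1)(W), (5,1)(W), all W → L
(9,2): only reaches (8,2)(W), (7,2)(W), (5,2)(W), all W → L
(9,3): only reaches (8,3)(W), (7,3)(W), (5,3)(W), all W → L
Every other cell has at least one move into one of the L cells above, so it is W.
L cells per row: a=0: 4, a=1: 4, a=2: 0, a=3: 4, a=4: 4, a=5: 0, a=6: 4, a=7: 4, a=8: 0, a=9: 4; total 28.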